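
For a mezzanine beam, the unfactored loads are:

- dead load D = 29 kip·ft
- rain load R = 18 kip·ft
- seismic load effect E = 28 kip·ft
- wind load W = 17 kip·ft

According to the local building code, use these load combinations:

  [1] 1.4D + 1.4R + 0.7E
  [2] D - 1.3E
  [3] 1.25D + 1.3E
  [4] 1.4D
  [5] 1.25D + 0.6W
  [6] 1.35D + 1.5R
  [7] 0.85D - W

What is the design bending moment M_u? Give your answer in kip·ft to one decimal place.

85.4 kip·ft

[1] 1.4(29) + 1.4(18) + 0.7(28) = 40.6 + 25.2 + 19.6 = 85.4
[2] 1.0(29) - 1.3(28) = 29.0 - 36.4 = -7.4
[3] 1.25(29) + 1.3(28) = 36.3 + 36.4 = 72.7
[4] 1.4(29) = 40.6
[5] 1.25(29) + 0.6(17) = 36.3 + 10.2 = 46.5
[6] 1.35(29) + 1.5(18) = 39.2 + 27.0 = 66.2
[7] 0.85(29) - 1.0(17) = 24.7 - 17.0 = 7.7
The controlling combination is 1, giving 85.4 kip·ft.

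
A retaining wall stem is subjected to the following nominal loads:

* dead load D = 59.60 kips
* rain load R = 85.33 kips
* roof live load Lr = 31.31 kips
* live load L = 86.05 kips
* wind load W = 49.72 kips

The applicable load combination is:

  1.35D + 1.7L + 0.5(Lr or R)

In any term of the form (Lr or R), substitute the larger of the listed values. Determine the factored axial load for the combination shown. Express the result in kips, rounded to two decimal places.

269.41 kips

(Lr or R) → R = 85.33 kips.
1.35(59.60) + 1.7(86.05) + 0.5(85.33) = 269.41
P_u = 269.41 kips.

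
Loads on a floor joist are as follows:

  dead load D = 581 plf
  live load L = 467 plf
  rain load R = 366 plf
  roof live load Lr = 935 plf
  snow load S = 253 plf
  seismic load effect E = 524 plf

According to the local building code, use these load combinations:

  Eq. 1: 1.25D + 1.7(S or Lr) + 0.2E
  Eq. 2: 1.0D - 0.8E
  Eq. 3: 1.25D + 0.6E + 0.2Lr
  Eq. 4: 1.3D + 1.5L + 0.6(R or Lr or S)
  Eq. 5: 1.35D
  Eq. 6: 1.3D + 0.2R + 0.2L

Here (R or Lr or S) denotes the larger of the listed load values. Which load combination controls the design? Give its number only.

Combination 1

(S or Lr) → Lr = 935 plf; (R or Lr or S) → Lr = 935 plf.
Eq. 1: 1.25(581) + 1.7(935) + 0.2(524) = 2420.55
Eq. 2: 1.0(581) - 0.8(524) = 161.80
Eq. 3: 1.25(581) + 0.6(524) + 0.2(935) = 1227.65
Eq. 4: 1.3(581) + 1.5(467) + 0.6(935) = 2016.80
Eq. 5: 1.35(581) = 784.35
Eq. 6: 1.3(581) + 0.2(366) + 0.2(467) = 921.90
The largest value is 2420.55 plf from combination 1.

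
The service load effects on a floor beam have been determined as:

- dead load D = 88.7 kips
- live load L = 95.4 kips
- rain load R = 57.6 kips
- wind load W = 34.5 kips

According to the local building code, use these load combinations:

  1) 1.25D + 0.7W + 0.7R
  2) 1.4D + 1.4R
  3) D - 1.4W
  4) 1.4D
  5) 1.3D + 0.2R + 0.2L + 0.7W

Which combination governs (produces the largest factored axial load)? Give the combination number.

1) 1.25(88.7) + 0.7(34.5) + 0.7(57.6) = 175.3
2) 1.4(88.7) + 1.4(57.6) = 124.2 + 80.6 = 204.8
3) 1.0(88.7) - 1.4(34.5) = 88.7 - 48.3 = 40.4
4) 1.4(88.7) = 124.2
5) 1.3(88.7) + 0.2(57.6) + 0.2(95.4) + 0.7(34.5) = 115.3 + 11.5 + 19.1 + 24.2 = 170.1
The largest value is 204.8 kips from combination 2.

Combination 2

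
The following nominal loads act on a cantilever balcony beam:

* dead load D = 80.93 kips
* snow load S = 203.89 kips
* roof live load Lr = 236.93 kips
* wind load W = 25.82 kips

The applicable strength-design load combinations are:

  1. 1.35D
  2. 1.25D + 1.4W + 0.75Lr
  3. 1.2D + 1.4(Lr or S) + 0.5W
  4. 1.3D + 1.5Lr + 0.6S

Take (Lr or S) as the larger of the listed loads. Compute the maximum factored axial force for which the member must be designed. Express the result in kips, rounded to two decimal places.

582.94 kips

(Lr or S) → Lr = 236.93 kips.
1. 1.35(80.93) = 109.26
2. 1.25(80.93) + 1.4(25.82) + 0.75(236.93) = 101.16 + 36.15 + 177.70 = 315.01
3. 1.2(80.93) + 1.4(236.93) + 0.5(25.82) = 97.12 + 331.70 + 12.91 = 441.73
4. 1.3(80.93) + 1.5(236.93) + 0.6(203.89) = 105.21 + 355.40 + 122.33 = 582.94
Combination 4 governs: P_u = 582.94 kips.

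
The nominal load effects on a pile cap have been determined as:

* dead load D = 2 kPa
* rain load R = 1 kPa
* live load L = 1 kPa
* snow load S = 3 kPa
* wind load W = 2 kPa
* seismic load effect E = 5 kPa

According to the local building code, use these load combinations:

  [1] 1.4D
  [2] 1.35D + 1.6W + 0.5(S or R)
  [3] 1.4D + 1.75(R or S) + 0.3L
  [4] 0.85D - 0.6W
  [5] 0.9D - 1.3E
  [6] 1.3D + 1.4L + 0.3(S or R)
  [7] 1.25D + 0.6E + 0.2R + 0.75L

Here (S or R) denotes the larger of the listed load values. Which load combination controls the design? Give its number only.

Combination 3

(S or R) → S = 3 kPa; (R or S) → S = 3 kPa.
[1] 1.4(2) = 2.80
[2] 1.35(2) + 1.6(2) + 0.5(3) = 2.70 + 3.20 + 1.50 = 7.40
[3] 1.4(2) + 1.75(3) + 0.3(1) = 2.80 + 5.25 + 0.30 = 8.35
[4] 0.85(2) - 0.6(2) = 1.70 - 1.20 = 0.50
[5] 0.9(2) - 1.3(5) = 1.80 - 6.50 = -4.70
[6] 1.3(2) + 1.4(1) + 0.3(3) = 2.60 + 1.40 + 0.90 = 4.90
[7] 1.25(2) + 0.6(5) + 0.2(1) + 0.75(1) = 2.50 + 3.00 + 0.20 + 0.75 = 6.45
The largest value is 8.35 kPa from combination 3.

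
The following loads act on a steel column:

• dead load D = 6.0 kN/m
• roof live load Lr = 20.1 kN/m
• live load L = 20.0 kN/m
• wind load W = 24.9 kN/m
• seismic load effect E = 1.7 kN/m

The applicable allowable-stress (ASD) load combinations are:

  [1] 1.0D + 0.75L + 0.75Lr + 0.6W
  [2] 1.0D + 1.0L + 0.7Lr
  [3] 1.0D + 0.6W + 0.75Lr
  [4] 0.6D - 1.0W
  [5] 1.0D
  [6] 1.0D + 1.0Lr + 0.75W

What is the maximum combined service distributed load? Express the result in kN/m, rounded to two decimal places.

[1] 1.0(6.0) + 0.75(20.0) + 0.75(20.1) + 0.6(24.9) = 51.02
[2] 1.0(6.0) + 1.0(20.0) + 0.7(20.1) = 40.07
[3] 1.0(6.0) + 0.6(24.9) + 0.75(20.1) = 36.02
[4] 0.6(6.0) - 1.0(24.9) = -21.30
[5] 1.0(6.0) = 6.00
[6] 1.0(6.0) + 1.0(20.1) + 0.75(24.9) = 44.78
The controlling combination is 1, giving 51.02 kN/m.

51.02 kN/m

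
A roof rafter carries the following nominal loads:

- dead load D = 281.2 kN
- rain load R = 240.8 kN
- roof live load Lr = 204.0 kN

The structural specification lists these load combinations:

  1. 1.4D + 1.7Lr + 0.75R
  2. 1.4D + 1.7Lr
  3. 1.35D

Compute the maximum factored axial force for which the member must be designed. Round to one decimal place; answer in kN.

1. 1.4(281.2) + 1.7(204.0) + 0.75(240.8) = 393.7 + 346.8 + 180.6 = 921.1
2. 1.4(281.2) + 1.7(204.0) = 393.7 + 346.8 = 740.5
3. 1.35(281.2) = 379.6
The controlling combination is 1, giving 921.1 kN.

921.1 kN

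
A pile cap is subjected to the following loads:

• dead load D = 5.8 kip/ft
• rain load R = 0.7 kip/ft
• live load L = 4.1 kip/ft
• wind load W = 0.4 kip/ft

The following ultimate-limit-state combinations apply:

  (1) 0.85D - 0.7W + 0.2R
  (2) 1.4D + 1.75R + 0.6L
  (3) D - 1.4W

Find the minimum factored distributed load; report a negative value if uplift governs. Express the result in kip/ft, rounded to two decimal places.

(1) 0.85(5.8) - 0.7(0.4) + 0.2(0.7) = 4.93 - 0.28 + 0.14 = 4.79
(2) 1.4(5.8) + 1.75(0.7) + 0.6(4.1) = 8.12 + 1.23 + 2.46 = 11.81
(3) 1.0(5.8) - 1.4(0.4) = 5.80 - 0.56 = 5.24
Combination 1 gives the minimum: 4.79 kip/ft.

4.79 kip/ft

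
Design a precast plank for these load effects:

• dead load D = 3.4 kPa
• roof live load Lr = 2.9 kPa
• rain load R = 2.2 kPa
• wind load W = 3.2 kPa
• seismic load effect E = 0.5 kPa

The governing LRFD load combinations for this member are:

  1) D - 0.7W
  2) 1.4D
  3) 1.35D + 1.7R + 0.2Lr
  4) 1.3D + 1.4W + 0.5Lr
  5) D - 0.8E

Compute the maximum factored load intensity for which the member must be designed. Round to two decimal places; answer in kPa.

10.35 kPa

1) 1.0(3.4) - 0.7(3.2) = 1.16
2) 1.4(3.4) = 4.76
3) 1.35(3.4) + 1.7(2.2) + 0.2(2.9) = 8.91
4) 1.3(3.4) + 1.4(3.2) + 0.5(2.9) = 10.35
5) 1.0(3.4) - 0.8(0.5) = 3.00
The controlling combination is 4, giving 10.35 kPa.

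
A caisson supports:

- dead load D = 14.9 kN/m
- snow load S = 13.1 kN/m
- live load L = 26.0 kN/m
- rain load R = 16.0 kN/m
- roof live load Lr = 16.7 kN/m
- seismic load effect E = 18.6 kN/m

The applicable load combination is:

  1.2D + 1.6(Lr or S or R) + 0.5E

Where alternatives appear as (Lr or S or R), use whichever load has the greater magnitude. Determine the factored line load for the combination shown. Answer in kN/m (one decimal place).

53.9 kN/m

(Lr or S or R) → Lr = 16.7 kN/m.
1.2(14.9) + 1.6(16.7) + 0.5(18.6) = 17.9 + 26.7 + 9.3 = 53.9
w_u = 53.9 kN/m.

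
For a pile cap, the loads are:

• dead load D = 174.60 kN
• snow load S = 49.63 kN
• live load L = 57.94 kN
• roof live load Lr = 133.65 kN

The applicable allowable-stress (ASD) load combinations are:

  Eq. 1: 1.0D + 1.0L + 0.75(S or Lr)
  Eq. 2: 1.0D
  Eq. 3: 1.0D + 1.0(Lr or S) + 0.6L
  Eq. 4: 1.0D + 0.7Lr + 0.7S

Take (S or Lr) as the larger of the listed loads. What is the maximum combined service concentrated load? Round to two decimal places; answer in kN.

343.01 kN

(S or Lr) → Lr = 133.65 kN; (Lr or S) → Lr = 133.65 kN.
Eq. 1: 1.0(174.60) + 1.0(57.94) + 0.75(133.65) = 174.60 + 57.94 + 100.24 = 332.78
Eq. 2: 1.0(174.60) = 174.60
Eq. 3: 1.0(174.60) + 1.0(133.65) + 0.6(57.94) = 174.60 + 133.65 + 34.76 = 343.01
Eq. 4: 1.0(174.60) + 0.7(133.65) + 0.7(49.63) = 174.60 + 93.56 + 34.74 = 302.90
Combination 3 governs: P = 343.01 kN.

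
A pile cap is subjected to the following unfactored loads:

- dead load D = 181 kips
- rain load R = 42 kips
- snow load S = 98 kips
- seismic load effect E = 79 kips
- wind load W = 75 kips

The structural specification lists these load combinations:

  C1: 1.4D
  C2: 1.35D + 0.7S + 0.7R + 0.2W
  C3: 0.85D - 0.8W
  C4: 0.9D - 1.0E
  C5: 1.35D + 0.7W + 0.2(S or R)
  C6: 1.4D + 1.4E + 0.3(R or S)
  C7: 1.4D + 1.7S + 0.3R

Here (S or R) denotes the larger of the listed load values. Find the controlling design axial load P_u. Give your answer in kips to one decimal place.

432.6 kips

(S or R) → S = 98 kips; (R or S) → S = 98 kips.
C1: 1.4(181) = 253.4
C2: 1.35(181) + 0.7(98) + 0.7(42) + 0.2(75) = 244.4 + 68.6 + 29.4 + 15.0 = 357.4
C3: 0.85(181) - 0.8(75) = 153.9 - 60.0 = 93.9
C4: 0.9(181) - 1.0(79) = 162.9 - 79.0 = 83.9
C5: 1.35(181) + 0.7(75) + 0.2(98) = 244.4 + 52.5 + 19.6 = 316.5
C6: 1.4(181) + 1.4(79) + 0.3(98) = 253.4 + 110.6 + 29.4 = 393.4
C7: 1.4(181) + 1.7(98) + 0.3(42) = 253.4 + 166.6 + 12.6 = 432.6
Maximum is from combination 7.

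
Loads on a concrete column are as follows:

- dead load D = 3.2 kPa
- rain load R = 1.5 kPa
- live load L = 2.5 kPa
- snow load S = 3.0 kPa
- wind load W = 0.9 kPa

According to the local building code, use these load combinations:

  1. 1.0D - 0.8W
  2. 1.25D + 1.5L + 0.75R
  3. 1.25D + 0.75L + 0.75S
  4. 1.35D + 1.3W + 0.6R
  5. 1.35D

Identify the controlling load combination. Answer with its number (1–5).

1. 1.0(3.2) - 0.8(0.9) = 2.48
2. 1.25(3.2) + 1.5(2.5) + 0.75(1.5) = 8.88
3. 1.25(3.2) + 0.75(2.5) + 0.75(3.0) = 8.13
4. 1.35(3.2) + 1.3(0.9) + 0.6(1.5) = 6.39
5. 1.35(3.2) = 4.32
The largest value is 8.88 kPa from combination 2.

Combination 2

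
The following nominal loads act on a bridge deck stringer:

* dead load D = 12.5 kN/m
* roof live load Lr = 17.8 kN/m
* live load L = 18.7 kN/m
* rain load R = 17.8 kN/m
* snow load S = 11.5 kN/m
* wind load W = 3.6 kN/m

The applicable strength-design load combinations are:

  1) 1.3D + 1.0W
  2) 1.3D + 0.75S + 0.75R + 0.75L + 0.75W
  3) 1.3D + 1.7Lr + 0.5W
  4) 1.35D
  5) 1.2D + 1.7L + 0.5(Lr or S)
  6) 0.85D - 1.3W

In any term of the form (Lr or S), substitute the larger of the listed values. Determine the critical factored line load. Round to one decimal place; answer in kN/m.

55.7 kN/m

(Lr or S) → Lr = 17.8 kN/m.
1) 1.3(12.5) + 1.0(3.6) = 16.3 + 3.6 = 19.9
2) 1.3(12.5) + 0.75(11.5) + 0.75(17.8) + 0.75(18.7) + 0.75(3.6) = 16.3 + 8.6 + 13.4 + 14.0 + 2.7 = 55.0
3) 1.3(12.5) + 1.7(17.8) + 0.5(3.6) = 48.3
4) 1.35(12.5) = 16.9
5) 1.2(12.5) + 1.7(18.7) + 0.5(17.8) = 15.0 + 31.8 + 8.9 = 55.7
6) 0.85(12.5) - 1.3(3.6) = 10.6 - 4.7 = 5.9
Combination 5 governs: w_u = 55.7 kN/m.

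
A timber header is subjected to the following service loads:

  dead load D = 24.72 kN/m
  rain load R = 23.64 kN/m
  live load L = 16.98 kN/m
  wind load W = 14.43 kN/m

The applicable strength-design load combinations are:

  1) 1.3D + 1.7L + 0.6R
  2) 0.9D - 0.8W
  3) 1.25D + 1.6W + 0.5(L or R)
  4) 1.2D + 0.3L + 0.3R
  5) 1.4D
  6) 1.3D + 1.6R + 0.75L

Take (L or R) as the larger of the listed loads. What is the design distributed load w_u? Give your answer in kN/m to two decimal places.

(L or R) → R = 23.64 kN/m.
1) 1.3(24.72) + 1.7(16.98) + 0.6(23.64) = 32.14 + 28.87 + 14.18 = 75.19
2) 0.9(24.72) - 0.8(14.43) = 10.70
3) 1.25(24.72) + 1.6(14.43) + 0.5(23.64) = 30.90 + 23.09 + 11.82 = 65.81
4) 1.2(24.72) + 0.3(16.98) + 0.3(23.64) = 41.85
5) 1.4(24.72) = 34.61
6) 1.3(24.72) + 1.6(23.64) + 0.75(16.98) = 32.14 + 37.82 + 12.74 = 82.70
The controlling combination is 6, giving 82.70 kN/m.

82.70 kN/m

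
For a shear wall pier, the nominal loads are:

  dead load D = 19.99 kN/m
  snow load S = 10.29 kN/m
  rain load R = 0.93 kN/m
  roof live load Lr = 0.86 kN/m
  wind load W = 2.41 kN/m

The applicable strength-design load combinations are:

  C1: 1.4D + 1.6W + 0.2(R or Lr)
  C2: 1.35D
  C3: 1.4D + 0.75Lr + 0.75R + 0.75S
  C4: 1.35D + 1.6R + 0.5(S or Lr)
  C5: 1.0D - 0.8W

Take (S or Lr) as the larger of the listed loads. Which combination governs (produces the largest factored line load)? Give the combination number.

Combination 3

(R or Lr) → R = 0.93 kN/m; (S or Lr) → S = 10.29 kN/m.
C1: 1.4(19.99) + 1.6(2.41) + 0.2(0.93) = 32.03
C2: 1.35(19.99) = 26.99
C3: 1.4(19.99) + 0.75(0.86) + 0.75(0.93) + 0.75(10.29) = 37.05
C4: 1.35(19.99) + 1.6(0.93) + 0.5(10.29) = 33.62
C5: 1.0(19.99) - 0.8(2.41) = 18.06
The largest value is 37.05 kN/m from combination 3.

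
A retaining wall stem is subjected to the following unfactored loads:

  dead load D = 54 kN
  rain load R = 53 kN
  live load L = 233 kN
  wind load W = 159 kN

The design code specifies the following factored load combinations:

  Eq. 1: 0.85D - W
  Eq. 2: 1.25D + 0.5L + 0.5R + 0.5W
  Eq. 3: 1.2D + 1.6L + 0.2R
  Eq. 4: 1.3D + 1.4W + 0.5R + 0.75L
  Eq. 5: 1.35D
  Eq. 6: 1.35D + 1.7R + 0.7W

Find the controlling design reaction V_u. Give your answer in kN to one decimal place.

494.1 kN

Eq. 1: 0.85(54) - 1.0(159) = 45.9 - 159.0 = -113.1
Eq. 2: 1.25(54) + 0.5(233) + 0.5(53) + 0.5(159) = 67.5 + 116.5 + 26.5 + 79.5 = 290.0
Eq. 3: 1.2(54) + 1.6(233) + 0.2(53) = 64.8 + 372.8 + 10.6 = 448.2
Eq. 4: 1.3(54) + 1.4(159) + 0.5(53) + 0.75(233) = 70.2 + 222.6 + 26.5 + 174.8 = 494.1
Eq. 5: 1.35(54) = 72.9
Eq. 6: 1.35(54) + 1.7(53) + 0.7(159) = 72.9 + 90.1 + 111.3 = 274.3
Combination 4 governs: V_u = 494.1 kN.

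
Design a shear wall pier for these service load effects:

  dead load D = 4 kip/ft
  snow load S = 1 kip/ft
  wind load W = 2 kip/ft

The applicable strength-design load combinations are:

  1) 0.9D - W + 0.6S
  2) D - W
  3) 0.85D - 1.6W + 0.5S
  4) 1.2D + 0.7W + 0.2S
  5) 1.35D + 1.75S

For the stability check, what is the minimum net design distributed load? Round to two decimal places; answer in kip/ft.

0.70 kip/ft

1) 0.9(4) - 1.0(2) + 0.6(1) = 3.60 - 2.00 + 0.60 = 2.20
2) 1.0(4) - 1.0(2) = 4.00 - 2.00 = 2.00
3) 0.85(4) - 1.6(2) + 0.5(1) = 3.40 - 3.20 + 0.50 = 0.70
4) 1.2(4) + 0.7(2) + 0.2(1) = 4.80 + 1.40 + 0.20 = 6.40
5) 1.35(4) + 1.75(1) = 5.40 + 1.75 = 7.15
Combination 3 gives the minimum: 0.70 kip/ft.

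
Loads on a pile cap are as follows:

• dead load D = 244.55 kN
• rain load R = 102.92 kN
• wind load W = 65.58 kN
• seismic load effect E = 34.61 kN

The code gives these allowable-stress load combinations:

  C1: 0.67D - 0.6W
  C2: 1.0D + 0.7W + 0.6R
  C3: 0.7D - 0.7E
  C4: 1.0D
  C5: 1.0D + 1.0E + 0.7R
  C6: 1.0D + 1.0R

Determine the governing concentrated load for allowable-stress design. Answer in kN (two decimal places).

352.21 kN

C1: 0.67(244.55) - 0.6(65.58) = 163.85 - 39.35 = 124.50
C2: 1.0(244.55) + 0.7(65.58) + 0.6(102.92) = 244.55 + 45.91 + 61.75 = 352.21
C3: 0.7(244.55) - 0.7(34.61) = 171.19 - 24.23 = 146.96
C4: 1.0(244.55) = 244.55
C5: 1.0(244.55) + 1.0(34.61) + 0.7(102.92) = 244.55 + 34.61 + 72.04 = 351.20
C6: 1.0(244.55) + 1.0(102.92) = 244.55 + 102.92 = 347.47
The controlling combination is 2, giving 352.21 kN.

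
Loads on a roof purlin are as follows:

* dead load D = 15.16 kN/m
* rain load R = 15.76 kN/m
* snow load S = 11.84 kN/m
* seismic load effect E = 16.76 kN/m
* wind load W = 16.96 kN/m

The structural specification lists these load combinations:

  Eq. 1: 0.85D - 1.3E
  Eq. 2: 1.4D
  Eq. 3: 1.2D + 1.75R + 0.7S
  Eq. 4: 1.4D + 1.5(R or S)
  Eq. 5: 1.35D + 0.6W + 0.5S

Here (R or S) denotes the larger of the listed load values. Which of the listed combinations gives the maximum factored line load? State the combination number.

(R or S) → R = 15.76 kN/m.
Eq. 1: 0.85(15.16) - 1.3(16.76) = 12.89 - 21.79 = -8.90
Eq. 2: 1.4(15.16) = 21.22
Eq. 3: 1.2(15.16) + 1.75(15.76) + 0.7(11.84) = 18.19 + 27.58 + 8.29 = 54.06
Eq. 4: 1.4(15.16) + 1.5(15.76) = 21.22 + 23.64 = 44.86
Eq. 5: 1.35(15.16) + 0.6(16.96) + 0.5(11.84) = 36.56
The largest value is 54.06 kN/m from combination 3.

Combination 3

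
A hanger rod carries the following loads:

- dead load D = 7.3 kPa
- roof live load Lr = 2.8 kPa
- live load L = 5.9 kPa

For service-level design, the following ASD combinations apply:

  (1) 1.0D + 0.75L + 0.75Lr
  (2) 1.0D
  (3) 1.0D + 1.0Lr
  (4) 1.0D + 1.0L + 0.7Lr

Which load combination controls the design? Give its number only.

Combination 4

(1) 1.0(7.3) + 0.75(5.9) + 0.75(2.8) = 7.30 + 4.43 + 2.10 = 13.83
(2) 1.0(7.3) = 7.30
(3) 1.0(7.3) + 1.0(2.8) = 7.30 + 2.80 = 10.10
(4) 1.0(7.3) + 1.0(5.9) + 0.7(2.8) = 7.30 + 5.90 + 1.96 = 15.16
The largest value is 15.16 kPa from combination 4.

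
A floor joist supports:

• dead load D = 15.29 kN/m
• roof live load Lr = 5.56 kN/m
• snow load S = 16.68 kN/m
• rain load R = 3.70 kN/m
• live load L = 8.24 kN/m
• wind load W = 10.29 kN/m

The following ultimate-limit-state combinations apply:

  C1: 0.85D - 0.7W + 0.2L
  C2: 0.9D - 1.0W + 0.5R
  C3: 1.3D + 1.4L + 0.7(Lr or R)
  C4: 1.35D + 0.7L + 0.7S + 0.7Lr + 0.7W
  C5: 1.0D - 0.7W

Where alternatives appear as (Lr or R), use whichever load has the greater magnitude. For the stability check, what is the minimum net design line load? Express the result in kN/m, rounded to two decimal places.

(Lr or R) → Lr = 5.56 kN/m.
C1: 0.85(15.29) - 0.7(10.29) + 0.2(8.24) = 7.44
C2: 0.9(15.29) - 1.0(10.29) + 0.5(3.70) = 13.76 - 10.29 + 1.85 = 5.32
C3: 1.3(15.29) + 1.4(8.24) + 0.7(5.56) = 19.88 + 11.54 + 3.89 = 35.31
C4: 1.35(15.29) + 0.7(8.24) + 0.7(16.68) + 0.7(5.56) + 0.7(10.29) = 20.64 + 5.77 + 11.68 + 3.89 + 7.20 = 49.18
C5: 1.0(15.29) - 0.7(10.29) = 15.29 - 7.20 = 8.09
Combination 2 gives the minimum: 5.32 kN/m.

5.32 kN/m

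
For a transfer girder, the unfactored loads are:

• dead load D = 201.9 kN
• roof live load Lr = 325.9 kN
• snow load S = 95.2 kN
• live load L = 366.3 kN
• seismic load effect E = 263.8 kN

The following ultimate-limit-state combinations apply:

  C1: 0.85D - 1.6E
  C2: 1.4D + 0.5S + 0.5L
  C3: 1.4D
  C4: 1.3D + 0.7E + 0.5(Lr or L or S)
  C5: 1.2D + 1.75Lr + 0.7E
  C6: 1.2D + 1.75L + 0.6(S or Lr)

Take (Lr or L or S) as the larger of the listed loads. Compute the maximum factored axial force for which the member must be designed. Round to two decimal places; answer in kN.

(Lr or L or S) → L = 366.3 kN; (S or Lr) → Lr = 325.9 kN.
C1: 0.85(201.9) - 1.6(263.8) = -250.47
C2: 1.4(201.9) + 0.5(95.2) + 0.5(366.3) = 282.66 + 47.60 + 183.15 = 513.41
C3: 1.4(201.9) = 282.66
C4: 1.3(201.9) + 0.7(263.8) + 0.5(366.3) = 262.47 + 184.66 + 183.15 = 630.28
C5: 1.2(201.9) + 1.75(325.9) + 0.7(263.8) = 242.28 + 570.33 + 184.66 = 997.27
C6: 1.2(201.9) + 1.75(366.3) + 0.6(325.9) = 242.28 + 641.03 + 195.54 = 1078.85
Combination 6 governs: N_u = 1078.85 kN.

1078.85 kN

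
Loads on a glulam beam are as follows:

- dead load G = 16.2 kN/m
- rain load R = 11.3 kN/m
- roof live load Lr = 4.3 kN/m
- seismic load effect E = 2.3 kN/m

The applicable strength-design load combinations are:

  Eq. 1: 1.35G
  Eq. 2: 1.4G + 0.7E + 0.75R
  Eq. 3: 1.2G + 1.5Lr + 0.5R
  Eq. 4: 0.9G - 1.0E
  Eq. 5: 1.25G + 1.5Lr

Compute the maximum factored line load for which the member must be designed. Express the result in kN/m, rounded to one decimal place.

32.8 kN/m

Eq. 1: 1.35(16.2) = 21.9
Eq. 2: 1.4(16.2) + 0.7(2.3) + 0.75(11.3) = 22.7 + 1.6 + 8.5 = 32.8
Eq. 3: 1.2(16.2) + 1.5(4.3) + 0.5(11.3) = 31.5
Eq. 4: 0.9(16.2) - 1.0(2.3) = 14.6 - 2.3 = 12.3
Eq. 5: 1.25(16.2) + 1.5(4.3) = 26.7
The controlling combination is 2, giving 32.8 kN/m.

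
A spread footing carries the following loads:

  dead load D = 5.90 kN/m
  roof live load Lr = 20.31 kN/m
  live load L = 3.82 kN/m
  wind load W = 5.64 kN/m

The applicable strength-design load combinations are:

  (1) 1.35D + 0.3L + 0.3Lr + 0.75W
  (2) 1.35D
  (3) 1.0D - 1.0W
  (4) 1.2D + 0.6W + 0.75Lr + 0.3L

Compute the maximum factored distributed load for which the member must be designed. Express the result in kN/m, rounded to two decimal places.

26.84 kN/m

(1) 1.35(5.90) + 0.3(3.82) + 0.3(20.31) + 0.75(5.64) = 19.43
(2) 1.35(5.90) = 7.97
(3) 1.0(5.90) - 1.0(5.64) = 0.26
(4) 1.2(5.90) + 0.6(5.64) + 0.75(20.31) + 0.3(3.82) = 26.84
The controlling combination is 4, giving 26.84 kN/m.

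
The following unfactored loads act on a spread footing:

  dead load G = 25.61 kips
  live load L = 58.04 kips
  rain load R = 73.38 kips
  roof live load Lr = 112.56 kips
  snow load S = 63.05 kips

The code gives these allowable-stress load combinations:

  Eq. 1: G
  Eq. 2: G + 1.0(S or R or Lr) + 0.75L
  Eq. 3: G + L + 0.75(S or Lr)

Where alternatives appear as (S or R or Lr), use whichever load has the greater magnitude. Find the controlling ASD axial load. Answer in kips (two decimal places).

(S or R or Lr) → Lr = 112.56 kips; (S or Lr) → Lr = 112.56 kips.
Eq. 1: 1.0(25.61) = 25.61
Eq. 2: 1.0(25.61) + 1.0(112.56) + 0.75(58.04) = 25.61 + 112.56 + 43.53 = 181.70
Eq. 3: 1.0(25.61) + 1.0(58.04) + 0.75(112.56) = 25.61 + 58.04 + 84.42 = 168.07
The controlling combination is 2, giving 181.70 kips.

181.70 kips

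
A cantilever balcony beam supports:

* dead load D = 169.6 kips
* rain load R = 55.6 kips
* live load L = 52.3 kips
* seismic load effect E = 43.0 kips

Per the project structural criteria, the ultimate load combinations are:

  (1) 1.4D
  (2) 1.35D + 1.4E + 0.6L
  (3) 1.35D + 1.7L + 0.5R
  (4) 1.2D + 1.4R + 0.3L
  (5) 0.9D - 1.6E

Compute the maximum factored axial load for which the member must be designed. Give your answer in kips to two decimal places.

345.67 kips

(1) 1.4(169.6) = 237.44
(2) 1.35(169.6) + 1.4(43.0) + 0.6(52.3) = 228.96 + 60.20 + 31.38 = 320.54
(3) 1.35(169.6) + 1.7(52.3) + 0.5(55.6) = 228.96 + 88.91 + 27.80 = 345.67
(4) 1.2(169.6) + 1.4(55.6) + 0.3(52.3) = 203.52 + 77.84 + 15.69 = 297.05
(5) 0.9(169.6) - 1.6(43.0) = 152.64 - 68.80 = 83.84
The controlling combination is 3, giving 345.67 kips.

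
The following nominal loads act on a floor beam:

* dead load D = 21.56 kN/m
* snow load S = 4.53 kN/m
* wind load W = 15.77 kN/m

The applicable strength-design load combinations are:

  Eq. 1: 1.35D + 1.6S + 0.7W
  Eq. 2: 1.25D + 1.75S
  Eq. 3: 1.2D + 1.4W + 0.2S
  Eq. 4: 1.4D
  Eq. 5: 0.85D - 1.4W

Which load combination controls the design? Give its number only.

Combination 3

Eq. 1: 1.35(21.56) + 1.6(4.53) + 0.7(15.77) = 47.39
Eq. 2: 1.25(21.56) + 1.75(4.53) = 26.95 + 7.93 = 34.88
Eq. 3: 1.2(21.56) + 1.4(15.77) + 0.2(4.53) = 25.87 + 22.08 + 0.91 = 48.86
Eq. 4: 1.4(21.56) = 30.18
Eq. 5: 0.85(21.56) - 1.4(15.77) = 18.33 - 22.08 = -3.75
The largest value is 48.86 kN/m from combination 3.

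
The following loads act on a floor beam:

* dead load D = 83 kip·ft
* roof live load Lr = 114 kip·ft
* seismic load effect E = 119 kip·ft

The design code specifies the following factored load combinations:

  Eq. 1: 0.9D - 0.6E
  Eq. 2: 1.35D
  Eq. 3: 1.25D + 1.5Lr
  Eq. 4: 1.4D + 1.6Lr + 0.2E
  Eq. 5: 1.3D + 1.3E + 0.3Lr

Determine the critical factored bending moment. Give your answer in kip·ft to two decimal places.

Eq. 1: 0.9(83) - 0.6(119) = 74.70 - 71.40 = 3.30
Eq. 2: 1.35(83) = 112.05
Eq. 3: 1.25(83) + 1.5(114) = 103.75 + 171.00 = 274.75
Eq. 4: 1.4(83) + 1.6(114) + 0.2(119) = 116.20 + 182.40 + 23.80 = 322.40
Eq. 5: 1.3(83) + 1.3(119) + 0.3(114) = 107.90 + 154.70 + 34.20 = 296.80
Combination 4 governs: M_u = 322.40 kip·ft.

322.40 kip·ft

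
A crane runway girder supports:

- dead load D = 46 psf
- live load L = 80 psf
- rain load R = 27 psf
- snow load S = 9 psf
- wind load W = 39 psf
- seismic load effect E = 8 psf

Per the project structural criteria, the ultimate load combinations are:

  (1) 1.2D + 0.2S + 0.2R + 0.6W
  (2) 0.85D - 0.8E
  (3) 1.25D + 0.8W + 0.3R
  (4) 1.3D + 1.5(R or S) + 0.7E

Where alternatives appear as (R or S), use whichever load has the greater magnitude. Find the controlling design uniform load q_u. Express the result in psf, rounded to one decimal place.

(R or S) → R = 27 psf.
(1) 1.2(46) + 0.2(9) + 0.2(27) + 0.6(39) = 55.2 + 1.8 + 5.4 + 23.4 = 85.8
(2) 0.85(46) - 0.8(8) = 39.1 - 6.4 = 32.7
(3) 1.25(46) + 0.8(39) + 0.3(27) = 57.5 + 31.2 + 8.1 = 96.8
(4) 1.3(46) + 1.5(27) + 0.7(8) = 59.8 + 40.5 + 5.6 = 105.9
The controlling combination is 4, giving 105.9 psf.

105.9 psf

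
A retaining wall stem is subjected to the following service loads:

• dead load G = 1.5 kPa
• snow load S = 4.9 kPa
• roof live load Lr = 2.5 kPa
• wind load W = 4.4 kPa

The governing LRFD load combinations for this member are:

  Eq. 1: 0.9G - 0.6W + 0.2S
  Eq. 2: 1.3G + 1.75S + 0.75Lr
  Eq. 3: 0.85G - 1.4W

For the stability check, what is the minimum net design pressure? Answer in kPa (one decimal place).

Eq. 1: 0.9(1.5) - 0.6(4.4) + 0.2(4.9) = -0.3
Eq. 2: 1.3(1.5) + 1.75(4.9) + 0.75(2.5) = 12.4
Eq. 3: 0.85(1.5) - 1.4(4.4) = -4.9
Combination 3 gives the minimum: -4.9 kPa.

-4.9 kPa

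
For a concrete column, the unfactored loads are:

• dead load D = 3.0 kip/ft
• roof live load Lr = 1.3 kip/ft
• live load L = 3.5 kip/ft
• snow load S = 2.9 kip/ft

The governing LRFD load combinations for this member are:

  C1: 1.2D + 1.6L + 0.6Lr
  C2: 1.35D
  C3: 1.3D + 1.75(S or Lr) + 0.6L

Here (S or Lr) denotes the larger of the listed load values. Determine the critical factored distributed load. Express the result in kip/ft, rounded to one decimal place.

(S or Lr) → S = 2.9 kip/ft.
C1: 1.2(3.0) + 1.6(3.5) + 0.6(1.3) = 3.6 + 5.6 + 0.8 = 10.0
C2: 1.35(3.0) = 4.1
C3: 1.3(3.0) + 1.75(2.9) + 0.6(3.5) = 3.9 + 5.1 + 2.1 = 11.1
The controlling combination is 3, giving 11.1 kip/ft.

11.1 kip/ft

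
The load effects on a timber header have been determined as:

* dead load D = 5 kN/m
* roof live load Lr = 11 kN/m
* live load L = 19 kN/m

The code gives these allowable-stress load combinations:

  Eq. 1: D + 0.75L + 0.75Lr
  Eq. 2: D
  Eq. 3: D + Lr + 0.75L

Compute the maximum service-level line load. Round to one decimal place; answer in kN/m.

30.3 kN/m

Eq. 1: 1.0(5) + 0.75(19) + 0.75(11) = 27.5
Eq. 2: 1.0(5) = 5.0
Eq. 3: 1.0(5) + 1.0(11) + 0.75(19) = 5.0 + 11.0 + 14.3 = 30.3
The controlling combination is 3, giving 30.3 kN/m.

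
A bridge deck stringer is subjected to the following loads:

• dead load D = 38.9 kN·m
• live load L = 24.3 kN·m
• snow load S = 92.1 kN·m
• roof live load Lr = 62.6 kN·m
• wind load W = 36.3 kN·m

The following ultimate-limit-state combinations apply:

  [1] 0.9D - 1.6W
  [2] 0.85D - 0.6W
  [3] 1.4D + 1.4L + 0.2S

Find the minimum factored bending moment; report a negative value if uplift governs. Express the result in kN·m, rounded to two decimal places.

-23.07 kN·m

[1] 0.9(38.9) - 1.6(36.3) = 35.01 - 58.08 = -23.07
[2] 0.85(38.9) - 0.6(36.3) = 33.07 - 21.78 = 11.29
[3] 1.4(38.9) + 1.4(24.3) + 0.2(92.1) = 54.46 + 34.02 + 18.42 = 106.90
Combination 1 gives the minimum: -23.07 kN·m.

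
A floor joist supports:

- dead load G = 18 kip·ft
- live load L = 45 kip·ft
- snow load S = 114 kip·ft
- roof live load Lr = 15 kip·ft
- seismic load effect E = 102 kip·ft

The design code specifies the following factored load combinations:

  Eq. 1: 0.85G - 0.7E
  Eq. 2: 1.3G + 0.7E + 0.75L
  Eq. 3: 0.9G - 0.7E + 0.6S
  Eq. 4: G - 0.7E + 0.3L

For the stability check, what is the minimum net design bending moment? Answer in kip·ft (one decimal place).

Eq. 1: 0.85(18) - 0.7(102) = 15.3 - 71.4 = -56.1
Eq. 2: 1.3(18) + 0.7(102) + 0.75(45) = 23.4 + 71.4 + 33.8 = 128.6
Eq. 3: 0.9(18) - 0.7(102) + 0.6(114) = 16.2 - 71.4 + 68.4 = 13.2
Eq. 4: 1.0(18) - 0.7(102) + 0.3(45) = 18.0 - 71.4 + 13.5 = -39.9
Combination 1 gives the minimum: -56.1 kip·ft.

-56.1 kip·ft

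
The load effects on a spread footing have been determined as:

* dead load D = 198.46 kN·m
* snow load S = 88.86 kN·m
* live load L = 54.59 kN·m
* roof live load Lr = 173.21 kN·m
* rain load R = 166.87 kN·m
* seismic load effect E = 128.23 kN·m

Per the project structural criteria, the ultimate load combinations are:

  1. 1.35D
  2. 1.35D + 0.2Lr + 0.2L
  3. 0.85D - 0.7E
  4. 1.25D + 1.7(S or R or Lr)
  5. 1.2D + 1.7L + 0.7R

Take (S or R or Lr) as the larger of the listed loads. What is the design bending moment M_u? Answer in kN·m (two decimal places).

(S or R or Lr) → Lr = 173.21 kN·m.
1. 1.35(198.46) = 267.92
2. 1.35(198.46) + 0.2(173.21) + 0.2(54.59) = 313.48
3. 0.85(198.46) - 0.7(128.23) = 78.93
4. 1.25(198.46) + 1.7(173.21) = 542.53
5. 1.2(198.46) + 1.7(54.59) + 0.7(166.87) = 447.76
Combination 4 governs: M_u = 542.53 kN·m.

542.53 kN·m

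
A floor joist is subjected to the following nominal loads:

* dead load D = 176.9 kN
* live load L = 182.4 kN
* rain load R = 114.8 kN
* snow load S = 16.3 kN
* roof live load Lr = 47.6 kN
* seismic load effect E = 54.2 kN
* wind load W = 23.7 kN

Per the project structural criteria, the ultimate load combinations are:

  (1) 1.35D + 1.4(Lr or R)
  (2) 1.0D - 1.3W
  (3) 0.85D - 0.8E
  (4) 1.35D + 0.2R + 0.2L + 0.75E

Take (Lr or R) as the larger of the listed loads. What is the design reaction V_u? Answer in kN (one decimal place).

(Lr or R) → R = 114.8 kN.
(1) 1.35(176.9) + 1.4(114.8) = 238.8 + 160.7 = 399.5
(2) 1.0(176.9) - 1.3(23.7) = 176.9 - 30.8 = 146.1
(3) 0.85(176.9) - 0.8(54.2) = 150.4 - 43.4 = 107.0
(4) 1.35(176.9) + 0.2(114.8) + 0.2(182.4) + 0.75(54.2) = 338.9
Maximum is from combination 1.

399.5 kN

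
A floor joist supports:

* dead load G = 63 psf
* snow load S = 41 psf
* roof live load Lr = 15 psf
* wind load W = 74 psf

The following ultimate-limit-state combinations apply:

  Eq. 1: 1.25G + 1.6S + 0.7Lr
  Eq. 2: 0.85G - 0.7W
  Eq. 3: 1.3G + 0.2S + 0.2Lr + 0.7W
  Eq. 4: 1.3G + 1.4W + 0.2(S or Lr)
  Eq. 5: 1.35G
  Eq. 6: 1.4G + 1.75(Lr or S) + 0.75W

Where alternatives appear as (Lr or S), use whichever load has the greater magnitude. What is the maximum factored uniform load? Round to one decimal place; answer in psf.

(S or Lr) → S = 41 psf; (Lr or S) → S = 41 psf.
Eq. 1: 1.25(63) + 1.6(41) + 0.7(15) = 78.8 + 65.6 + 10.5 = 154.9
Eq. 2: 0.85(63) - 0.7(74) = 53.6 - 51.8 = 1.8
Eq. 3: 1.3(63) + 0.2(41) + 0.2(15) + 0.7(74) = 81.9 + 8.2 + 3.0 + 51.8 = 144.9
Eq. 4: 1.3(63) + 1.4(74) + 0.2(41) = 81.9 + 103.6 + 8.2 = 193.7
Eq. 5: 1.35(63) = 85.1
Eq. 6: 1.4(63) + 1.75(41) + 0.75(74) = 88.2 + 71.8 + 55.5 = 215.5
Maximum is from combination 6.

215.5 psf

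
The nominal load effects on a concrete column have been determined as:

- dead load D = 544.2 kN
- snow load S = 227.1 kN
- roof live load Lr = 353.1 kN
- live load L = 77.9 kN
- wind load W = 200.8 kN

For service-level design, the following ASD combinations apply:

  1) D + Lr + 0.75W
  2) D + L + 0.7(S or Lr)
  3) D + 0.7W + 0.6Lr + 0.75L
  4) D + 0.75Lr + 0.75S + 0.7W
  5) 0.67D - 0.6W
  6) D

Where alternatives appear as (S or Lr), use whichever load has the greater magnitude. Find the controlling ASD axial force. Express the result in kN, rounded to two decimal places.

(S or Lr) → Lr = 353.1 kN.
1) 1.0(544.2) + 1.0(353.1) + 0.75(200.8) = 544.20 + 353.10 + 150.60 = 1047.90
2) 1.0(544.2) + 1.0(77.9) + 0.7(353.1) = 544.20 + 77.90 + 247.17 = 869.27
3) 1.0(544.2) + 0.7(200.8) + 0.6(353.1) + 0.75(77.9) = 544.20 + 140.56 + 211.86 + 58.43 = 955.05
4) 1.0(544.2) + 0.75(353.1) + 0.75(227.1) + 0.7(200.8) = 1119.91
5) 0.67(544.2) - 0.6(200.8) = 364.61 - 120.48 = 244.13
6) 1.0(544.2) = 544.20
Combination 4 governs: N = 1119.91 kN.

1119.91 kN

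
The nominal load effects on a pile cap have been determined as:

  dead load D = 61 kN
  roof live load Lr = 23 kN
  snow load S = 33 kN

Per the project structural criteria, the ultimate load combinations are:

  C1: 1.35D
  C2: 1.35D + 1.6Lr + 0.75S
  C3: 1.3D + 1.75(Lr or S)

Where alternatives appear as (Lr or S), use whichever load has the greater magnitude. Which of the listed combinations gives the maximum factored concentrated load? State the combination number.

(Lr or S) → S = 33 kN.
C1: 1.35(61) = 82.35
C2: 1.35(61) + 1.6(23) + 0.75(33) = 143.90
C3: 1.3(61) + 1.75(33) = 137.05
The largest value is 143.90 kN from combination 2.

Combination 2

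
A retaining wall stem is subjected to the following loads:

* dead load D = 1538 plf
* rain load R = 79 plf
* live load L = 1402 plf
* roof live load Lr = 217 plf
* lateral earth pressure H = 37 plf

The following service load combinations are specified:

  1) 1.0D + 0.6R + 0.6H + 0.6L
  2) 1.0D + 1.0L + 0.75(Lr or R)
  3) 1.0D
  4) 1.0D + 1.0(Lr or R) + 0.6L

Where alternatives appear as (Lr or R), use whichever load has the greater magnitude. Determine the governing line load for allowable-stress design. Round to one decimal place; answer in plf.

(Lr or R) → Lr = 217 plf.
1) 1.0(1538) + 0.6(79) + 0.6(37) + 0.6(1402) = 1538.0 + 47.4 + 22.2 + 841.2 = 2448.8
2) 1.0(1538) + 1.0(1402) + 0.75(217) = 1538.0 + 1402.0 + 162.8 = 3102.8
3) 1.0(1538) = 1538.0
4) 1.0(1538) + 1.0(217) + 0.6(1402) = 1538.0 + 217.0 + 841.2 = 2596.2
Maximum is from combination 2.

3102.8 plf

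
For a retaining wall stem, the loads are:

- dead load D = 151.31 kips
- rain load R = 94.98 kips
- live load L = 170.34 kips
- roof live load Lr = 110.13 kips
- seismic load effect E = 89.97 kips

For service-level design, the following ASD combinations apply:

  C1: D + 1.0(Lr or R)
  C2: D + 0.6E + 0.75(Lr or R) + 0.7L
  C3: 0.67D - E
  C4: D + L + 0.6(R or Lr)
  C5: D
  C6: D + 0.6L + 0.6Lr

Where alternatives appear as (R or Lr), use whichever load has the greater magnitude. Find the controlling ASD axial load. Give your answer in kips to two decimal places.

(Lr or R) → Lr = 110.13 kips; (R or Lr) → Lr = 110.13 kips.
C1: 1.0(151.31) + 1.0(110.13) = 261.44
C2: 1.0(151.31) + 0.6(89.97) + 0.75(110.13) + 0.7(170.34) = 407.13
C3: 0.67(151.31) - 1.0(89.97) = 11.41
C4: 1.0(151.31) + 1.0(170.34) + 0.6(110.13) = 387.73
C5: 1.0(151.31) = 151.31
C6: 1.0(151.31) + 0.6(170.34) + 0.6(110.13) = 319.59
Combination 2 governs: P = 407.13 kips.

407.13 kips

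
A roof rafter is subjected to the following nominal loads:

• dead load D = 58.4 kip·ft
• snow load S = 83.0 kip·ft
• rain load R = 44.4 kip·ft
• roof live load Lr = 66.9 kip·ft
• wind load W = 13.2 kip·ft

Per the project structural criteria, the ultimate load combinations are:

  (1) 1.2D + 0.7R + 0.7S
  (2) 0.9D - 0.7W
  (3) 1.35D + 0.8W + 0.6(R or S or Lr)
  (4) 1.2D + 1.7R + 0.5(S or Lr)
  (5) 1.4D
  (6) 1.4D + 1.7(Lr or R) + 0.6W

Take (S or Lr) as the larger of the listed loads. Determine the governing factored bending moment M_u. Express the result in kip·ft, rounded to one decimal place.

(R or S or Lr) → S = 83.0 kip·ft; (S or Lr) → S = 83.0 kip·ft; (Lr or R) → Lr = 66.9 kip·ft.
(1) 1.2(58.4) + 0.7(44.4) + 0.7(83.0) = 70.1 + 31.1 + 58.1 = 159.3
(2) 0.9(58.4) - 0.7(13.2) = 43.3
(3) 1.35(58.4) + 0.8(13.2) + 0.6(83.0) = 78.8 + 10.6 + 49.8 = 139.2
(4) 1.2(58.4) + 1.7(44.4) + 0.5(83.0) = 70.1 + 75.5 + 41.5 = 187.1
(5) 1.4(58.4) = 81.8
(6) 1.4(58.4) + 1.7(66.9) + 0.6(13.2) = 81.8 + 113.7 + 7.9 = 203.4
Maximum is from combination 6.

203.4 kip·ft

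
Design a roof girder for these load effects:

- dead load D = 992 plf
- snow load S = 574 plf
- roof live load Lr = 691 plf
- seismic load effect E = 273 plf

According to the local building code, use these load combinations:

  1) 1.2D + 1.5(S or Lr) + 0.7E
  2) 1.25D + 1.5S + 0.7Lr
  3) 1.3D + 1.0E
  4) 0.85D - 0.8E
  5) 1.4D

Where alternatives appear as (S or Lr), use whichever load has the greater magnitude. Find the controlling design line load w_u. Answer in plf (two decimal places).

2584.70 plf

(S or Lr) → Lr = 691 plf.
1) 1.2(992) + 1.5(691) + 0.7(273) = 1190.40 + 1036.50 + 191.10 = 2418.00
2) 1.25(992) + 1.5(574) + 0.7(691) = 1240.00 + 861.00 + 483.70 = 2584.70
3) 1.3(992) + 1.0(273) = 1289.60 + 273.00 = 1562.60
4) 0.85(992) - 0.8(273) = 843.20 - 218.40 = 624.80
5) 1.4(992) = 1388.80
Maximum is from combination 2.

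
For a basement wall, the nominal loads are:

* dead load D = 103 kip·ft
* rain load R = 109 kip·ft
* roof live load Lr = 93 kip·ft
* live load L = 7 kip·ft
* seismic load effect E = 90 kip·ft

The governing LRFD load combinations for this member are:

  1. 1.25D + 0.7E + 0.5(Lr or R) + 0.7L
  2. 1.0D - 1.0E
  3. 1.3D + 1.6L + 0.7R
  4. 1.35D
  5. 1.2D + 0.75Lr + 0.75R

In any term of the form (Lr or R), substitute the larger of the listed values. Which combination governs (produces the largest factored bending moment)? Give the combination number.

Combination 5

(Lr or R) → R = 109 kip·ft.
1. 1.25(103) + 0.7(90) + 0.5(109) + 0.7(7) = 128.75 + 63.00 + 54.50 + 4.90 = 251.15
2. 1.0(103) - 1.0(90) = 103.00 - 90.00 = 13.00
3. 1.3(103) + 1.6(7) + 0.7(109) = 133.90 + 11.20 + 76.30 = 221.40
4. 1.35(103) = 139.05
5. 1.2(103) + 0.75(93) + 0.75(109) = 123.60 + 69.75 + 81.75 = 275.10
The largest value is 275.10 kip·ft from combination 5.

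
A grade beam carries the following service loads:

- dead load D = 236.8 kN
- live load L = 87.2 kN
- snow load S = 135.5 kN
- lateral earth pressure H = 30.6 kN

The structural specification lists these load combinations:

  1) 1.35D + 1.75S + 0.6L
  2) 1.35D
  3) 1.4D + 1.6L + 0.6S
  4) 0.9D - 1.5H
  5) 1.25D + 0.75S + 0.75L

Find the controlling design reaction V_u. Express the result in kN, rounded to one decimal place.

609.1 kN

1) 1.35(236.8) + 1.75(135.5) + 0.6(87.2) = 319.7 + 237.1 + 52.3 = 609.1
2) 1.35(236.8) = 319.7
3) 1.4(236.8) + 1.6(87.2) + 0.6(135.5) = 331.5 + 139.5 + 81.3 = 552.3
4) 0.9(236.8) - 1.5(30.6) = 213.1 - 45.9 = 167.2
5) 1.25(236.8) + 0.75(135.5) + 0.75(87.2) = 296.0 + 101.6 + 65.4 = 463.0
Combination 1 governs: V_u = 609.1 kN.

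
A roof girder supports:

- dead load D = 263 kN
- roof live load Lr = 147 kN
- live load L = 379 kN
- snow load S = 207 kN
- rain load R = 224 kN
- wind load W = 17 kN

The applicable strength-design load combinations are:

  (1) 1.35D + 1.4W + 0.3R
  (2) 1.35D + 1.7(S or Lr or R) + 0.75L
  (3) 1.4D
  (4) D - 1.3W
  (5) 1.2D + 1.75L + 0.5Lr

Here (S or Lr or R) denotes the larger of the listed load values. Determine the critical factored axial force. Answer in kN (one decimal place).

1052.4 kN

(S or Lr or R) → R = 224 kN.
(1) 1.35(263) + 1.4(17) + 0.3(224) = 446.1
(2) 1.35(263) + 1.7(224) + 0.75(379) = 1020.1
(3) 1.4(263) = 368.2
(4) 1.0(263) - 1.3(17) = 240.9
(5) 1.2(263) + 1.75(379) + 0.5(147) = 1052.4
The controlling combination is 5, giving 1052.4 kN.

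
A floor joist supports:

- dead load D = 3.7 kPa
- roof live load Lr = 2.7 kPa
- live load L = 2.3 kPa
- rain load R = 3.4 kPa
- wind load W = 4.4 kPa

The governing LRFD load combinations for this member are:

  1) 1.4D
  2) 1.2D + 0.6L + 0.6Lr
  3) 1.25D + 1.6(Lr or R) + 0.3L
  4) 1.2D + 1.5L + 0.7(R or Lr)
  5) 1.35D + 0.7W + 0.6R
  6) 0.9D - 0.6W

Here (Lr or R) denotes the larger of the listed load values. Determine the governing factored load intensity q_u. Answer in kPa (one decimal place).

(Lr or R) → R = 3.4 kPa; (R or Lr) → R = 3.4 kPa.
1) 1.4(3.7) = 5.2
2) 1.2(3.7) + 0.6(2.3) + 0.6(2.7) = 4.4 + 1.4 + 1.6 = 7.4
3) 1.25(3.7) + 1.6(3.4) + 0.3(2.3) = 10.8
4) 1.2(3.7) + 1.5(2.3) + 0.7(3.4) = 4.4 + 3.5 + 2.4 = 10.3
5) 1.35(3.7) + 0.7(4.4) + 0.6(3.4) = 5.0 + 3.1 + 2.0 = 10.1
6) 0.9(3.7) - 0.6(4.4) = 3.3 - 2.6 = 0.7
Combination 3 governs: q_u = 10.8 kPa.

10.8 kPa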